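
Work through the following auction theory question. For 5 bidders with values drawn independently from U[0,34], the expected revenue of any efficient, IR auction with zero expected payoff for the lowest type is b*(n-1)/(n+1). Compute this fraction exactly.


Step 1: By Revenue Equivalence, expected revenue = b*(n-1)/(n+1)
Step 2: Substituting n = 5, b = 34
Step 3: Revenue = 34*(5-1)/(5+1) = 34*4/6
Step 4: Revenue = 136/6 = 68/3

68/3


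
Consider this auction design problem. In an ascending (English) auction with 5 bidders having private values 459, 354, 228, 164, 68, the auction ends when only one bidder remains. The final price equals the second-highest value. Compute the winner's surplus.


Step 1: Identify the highest value: 459
Step 2: Identify the second-highest value: 354
Step 3: The final price = second-highest value = 354
Step 4: Surplus = 459 - 354 = 105

105


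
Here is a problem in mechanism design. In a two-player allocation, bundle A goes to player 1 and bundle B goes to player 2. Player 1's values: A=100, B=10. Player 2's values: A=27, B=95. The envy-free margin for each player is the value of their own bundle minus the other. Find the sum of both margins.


Step 1: Player 1's margin = v1(A) - v1(B) = 100 - 10 = 90
Step 2: Player 2's margin = v2(B) - v2(A) = 95 - 27 = 68
Step 3: Total margin = 90 + 68 = 158

158


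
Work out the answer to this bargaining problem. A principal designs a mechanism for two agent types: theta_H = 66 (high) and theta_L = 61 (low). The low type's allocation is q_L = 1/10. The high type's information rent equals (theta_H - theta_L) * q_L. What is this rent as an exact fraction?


Step 1: theta_H - theta_L = 66 - 61 = 5
Step 2: Information rent = (theta_H - theta_L) * q_L
Step 3: = 5 * 1/10
Step 4: = 1/2

1/2


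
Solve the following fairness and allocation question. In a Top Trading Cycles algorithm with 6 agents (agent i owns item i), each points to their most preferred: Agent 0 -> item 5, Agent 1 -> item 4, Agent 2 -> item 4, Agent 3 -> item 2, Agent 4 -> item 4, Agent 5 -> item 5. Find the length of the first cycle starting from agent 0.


Step 1: Trace the pointer graph from agent 0: 0 -> 5 -> 5
Step 2: A cycle is detected when we revisit agent 5
Step 3: The cycle is: 5 -> 5
Step 4: Cycle length = 1

1


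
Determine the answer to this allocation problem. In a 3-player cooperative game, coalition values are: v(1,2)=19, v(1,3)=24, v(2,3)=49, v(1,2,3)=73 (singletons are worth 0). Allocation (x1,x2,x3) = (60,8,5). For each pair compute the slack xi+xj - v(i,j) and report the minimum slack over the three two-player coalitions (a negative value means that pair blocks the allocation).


Step 1: Slack for coalition (1,2): x1+x2 - v12 = 68 - 19 = 49
Step 2: Slack for coalition (1,3): x1+x3 - v13 = 65 - 24 = 41
Step 3: Slack for coalition (2,3): x2+x3 - v23 = 13 - 49 = -36
Step 4: Minimum slack = min(49, 41, -36) = -36, attained by (2,3); coalition (2,3) can block (slack < 0), so the allocation is not in the core

-36


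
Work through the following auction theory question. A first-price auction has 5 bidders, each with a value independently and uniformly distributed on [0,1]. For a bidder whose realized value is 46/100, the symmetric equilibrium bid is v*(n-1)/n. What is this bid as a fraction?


Step 1: The symmetric BNE bidding function is b(v) = v * (n-1) / n
Step 2: Substitute v = 23/50 and n = 5
Step 3: b = 23/50 * 4/5
Step 4: b = 46/125

46/125


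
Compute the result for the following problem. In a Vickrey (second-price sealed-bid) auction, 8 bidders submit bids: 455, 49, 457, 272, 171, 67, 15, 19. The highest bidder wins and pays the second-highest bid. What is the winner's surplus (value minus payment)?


Step 1: Sort bids in descending order: 457, 455, 272, 171, 67, 49, 19, 15
Step 2: The winning bid is the highest: 457
Step 3: The payment equals the second-highest bid: 455
Step 4: Surplus = winner's bid - payment = 457 - 455 = 2

2


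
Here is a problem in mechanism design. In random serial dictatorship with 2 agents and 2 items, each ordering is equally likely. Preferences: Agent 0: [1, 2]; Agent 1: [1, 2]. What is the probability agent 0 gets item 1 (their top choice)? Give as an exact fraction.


Step 1: Agent 0 wants item 1
Step 2: There are 2 possible orderings of agents
Step 3: In 1 orderings, agent 0 gets item 1
Step 4: Probability = 1/2

1/2


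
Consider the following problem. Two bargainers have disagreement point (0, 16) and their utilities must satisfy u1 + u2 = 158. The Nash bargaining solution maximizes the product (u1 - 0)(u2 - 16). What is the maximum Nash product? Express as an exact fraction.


Step 1: The Nash solution splits surplus symmetrically above the disagreement point
Step 2: u1 = (total + d1 - d2)/2 = (158 + 0 - 16)/2 = 71
Step 3: u2 = (total - d1 + d2)/2 = (158 - 0 + 16)/2 = 87
Step 4: Nash product = (71 - 0) * (87 - 16)
Step 5: = 71 * 71 = 5041

5041


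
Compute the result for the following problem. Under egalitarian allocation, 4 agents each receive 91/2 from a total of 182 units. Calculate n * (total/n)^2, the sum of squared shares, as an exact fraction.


Step 1: Each agent's share = 182/4 = 91/2
Step 2: Square of each share = (91/2)^2 = 8281/4
Step 3: Sum of squares = 4 * 8281/4 = 8281

8281


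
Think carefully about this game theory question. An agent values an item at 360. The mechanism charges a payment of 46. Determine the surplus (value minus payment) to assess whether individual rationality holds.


Step 1: Surplus = value - payment = 360 - 46 = 314
Step 2: IR is satisfied (surplus >= 0)

314


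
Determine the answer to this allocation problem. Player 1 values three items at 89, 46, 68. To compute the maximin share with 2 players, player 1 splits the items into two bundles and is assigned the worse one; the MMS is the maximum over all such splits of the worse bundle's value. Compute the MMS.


Step 1: Item values = 89, 46, 68
Step 2: Enumerate all 2-bundle partitions and take the smaller bundle:
  Partition 1: {89} vs {46,68} -> bundles 89, 114; min = 89
  Partition 2: {46} vs {89,68} -> bundles 46, 157; min = 46
  Partition 3: {68} vs {89,46} -> bundles 68, 135; min = 68
Step 3: MMS = max(89, 46, 68) = 89

89


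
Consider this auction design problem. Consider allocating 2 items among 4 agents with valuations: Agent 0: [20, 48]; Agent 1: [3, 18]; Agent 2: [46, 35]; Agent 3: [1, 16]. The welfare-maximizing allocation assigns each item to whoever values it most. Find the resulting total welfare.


Step 1: For each item, find the maximum value among all agents.
Step 2: Item 0 -> Agent 2 (value 46)
Step 3: Item 1 -> Agent 0 (value 48)
Step 4: Total welfare = 46 + 48 = 94

94


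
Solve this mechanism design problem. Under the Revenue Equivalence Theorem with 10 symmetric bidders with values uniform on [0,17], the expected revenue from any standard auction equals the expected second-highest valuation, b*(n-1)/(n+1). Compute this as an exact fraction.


Step 1: By Revenue Equivalence, expected revenue = b*(n-1)/(n+1)
Step 2: Substituting n = 10, b = 17
Step 3: Revenue = 17*(10-1)/(10+1) = 17*9/11
Step 4: Revenue = 153/11

153/11


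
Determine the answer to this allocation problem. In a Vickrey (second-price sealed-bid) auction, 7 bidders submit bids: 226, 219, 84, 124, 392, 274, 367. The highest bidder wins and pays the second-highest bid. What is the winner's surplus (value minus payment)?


Step 1: Sort bids in descending order: 392, 367, 274, 226, 219, 124, 84
Step 2: The winning bid is the highest: 392
Step 3: The payment equals the second-highest bid: 367
Step 4: Surplus = winner's bid - payment = 392 - 367 = 25

25


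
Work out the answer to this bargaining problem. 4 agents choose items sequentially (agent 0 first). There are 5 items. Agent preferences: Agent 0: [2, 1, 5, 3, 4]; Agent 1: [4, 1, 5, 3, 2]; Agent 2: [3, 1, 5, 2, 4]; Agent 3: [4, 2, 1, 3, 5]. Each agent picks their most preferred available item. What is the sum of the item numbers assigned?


Step 1: Agent 0 picks item 2
Step 2: Agent 1 picks item 4
Step 3: Agent 2 picks item 3
Step 4: Agent 3 picks item 1
Step 5: Sum = 2 + 4 + 3 + 1 = 10

10


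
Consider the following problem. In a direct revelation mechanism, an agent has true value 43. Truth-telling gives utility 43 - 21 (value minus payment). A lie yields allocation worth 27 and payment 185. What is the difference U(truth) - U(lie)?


Step 1: U(truth) = value - payment = 43 - 21 = 22
Step 2: U(lie) = allocation - payment = 27 - 185 = -158
Step 3: IC gap = 22 - (-158) = 180

180


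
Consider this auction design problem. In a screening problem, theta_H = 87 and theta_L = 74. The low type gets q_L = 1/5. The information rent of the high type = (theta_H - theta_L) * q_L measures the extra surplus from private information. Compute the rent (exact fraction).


Step 1: theta_H - theta_L = 87 - 74 = 13
Step 2: Information rent = (theta_H - theta_L) * q_L
Step 3: = 13 * 1/5
Step 4: = 13/5

13/5


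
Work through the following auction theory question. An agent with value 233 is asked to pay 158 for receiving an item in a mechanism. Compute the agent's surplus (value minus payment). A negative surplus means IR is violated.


Step 1: Surplus = value - payment = 233 - 158 = 75
Step 2: IR is satisfied (surplus >= 0)

75


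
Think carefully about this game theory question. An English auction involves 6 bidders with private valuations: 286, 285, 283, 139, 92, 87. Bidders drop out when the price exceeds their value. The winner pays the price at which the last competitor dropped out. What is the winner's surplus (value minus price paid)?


Step 1: Identify the highest value: 286
Step 2: Identify the second-highest value: 285
Step 3: The final price = second-highest value = 285
Step 4: Surplus = 286 - 285 = 1

1


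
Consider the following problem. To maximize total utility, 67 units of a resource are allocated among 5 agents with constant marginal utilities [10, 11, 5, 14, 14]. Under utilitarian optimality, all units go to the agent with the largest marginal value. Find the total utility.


Step 1: The marginal utilities are [10, 11, 5, 14, 14]
Step 2: The highest marginal utility is 14
Step 3: All 67 units go to that agent
Step 4: Total utility = 14 * 67 = 938

938


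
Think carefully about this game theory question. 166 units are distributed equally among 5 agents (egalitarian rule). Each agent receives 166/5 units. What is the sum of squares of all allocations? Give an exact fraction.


Step 1: Each agent's share = 166/5
Step 2: Square of each share = (166/5)^2 = 27556/25
Step 3: Sum of squares = 5 * 27556/25 = 27556/5

27556/5


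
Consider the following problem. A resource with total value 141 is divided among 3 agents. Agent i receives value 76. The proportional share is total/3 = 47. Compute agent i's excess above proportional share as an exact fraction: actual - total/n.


Step 1: Proportional share = 141/3 = 47
Step 2: Agent's actual allocation = 76
Step 3: Excess = 76 - 47 = 29

29


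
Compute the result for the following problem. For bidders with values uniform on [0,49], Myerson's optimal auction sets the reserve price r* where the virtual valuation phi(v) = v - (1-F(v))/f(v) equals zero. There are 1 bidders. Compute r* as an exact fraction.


Step 1: For U[0,49], F(v) = v/49 and f(v) = 1/49
Step 2: phi(v) = v - (1 - v/49)/(1/49) = v - (49 - v) = 2v - 49
Step 3: Set phi(r*) = 0: 2r* - 49 = 0
Step 4: r* = 49/2 (the number of bidders n = 1 does not enter)

49/2


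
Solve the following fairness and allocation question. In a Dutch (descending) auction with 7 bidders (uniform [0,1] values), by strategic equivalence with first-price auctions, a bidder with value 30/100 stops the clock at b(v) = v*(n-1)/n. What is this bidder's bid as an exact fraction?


Step 1: Dutch auctions are strategically equivalent to first-price auctions
Step 2: The equilibrium bid is b(v) = v*(n-1)/n
Step 3: b = 3/10 * 6/7
Step 4: b = 9/35

9/35


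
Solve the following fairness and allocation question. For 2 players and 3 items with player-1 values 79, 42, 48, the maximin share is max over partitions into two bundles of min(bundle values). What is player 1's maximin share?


Step 1: Item values = 79, 42, 48
Step 2: Enumerate all 2-bundle partitions and take the smaller bundle:
  Partition 1: {79} vs {42,48} -> bundles 79, 90; min = 79
  Partition 2: {42} vs {79,48} -> bundles 42, 127; min = 42
  Partition 3: {48} vs {79,42} -> bundles 48, 121; min = 48
Step 3: MMS = max(79, 42, 48) = 79

79


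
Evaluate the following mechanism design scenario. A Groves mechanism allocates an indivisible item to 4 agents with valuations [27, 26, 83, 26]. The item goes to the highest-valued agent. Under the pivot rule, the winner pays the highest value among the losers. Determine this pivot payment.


Step 1: The efficient winner is agent 2 with value 83
Step 2: Other agents' values: [27, 26, 26]
Step 3: Pivot payment = max(others) = 27
Step 4: The winner pays 27

27


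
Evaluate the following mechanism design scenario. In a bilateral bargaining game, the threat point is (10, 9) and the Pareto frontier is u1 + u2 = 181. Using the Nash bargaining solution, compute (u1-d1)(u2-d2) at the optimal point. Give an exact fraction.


Step 1: The Nash solution splits surplus symmetrically above the disagreement point
Step 2: u1 = (total + d1 - d2)/2 = (181 + 10 - 9)/2 = 91
Step 3: u2 = (total - d1 + d2)/2 = (181 - 10 + 9)/2 = 90
Step 4: Nash product = (91 - 10) * (90 - 9)
Step 5: = 81 * 81 = 6561

6561


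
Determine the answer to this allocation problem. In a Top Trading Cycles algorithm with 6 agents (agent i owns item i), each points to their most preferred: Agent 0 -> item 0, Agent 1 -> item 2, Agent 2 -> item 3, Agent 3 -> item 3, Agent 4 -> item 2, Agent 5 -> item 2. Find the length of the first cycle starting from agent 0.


Step 1: Trace the pointer graph from agent 0: 0 -> 0
Step 2: A cycle is detected when we revisit agent 0
Step 3: The cycle is: 0 -> 0
Step 4: Cycle length = 1

1


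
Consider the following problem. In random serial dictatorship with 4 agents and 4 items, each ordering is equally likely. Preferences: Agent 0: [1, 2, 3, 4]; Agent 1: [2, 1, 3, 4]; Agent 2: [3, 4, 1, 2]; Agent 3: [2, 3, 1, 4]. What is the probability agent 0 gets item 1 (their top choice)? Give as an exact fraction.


Step 1: Agent 0 wants item 1
Step 2: There are 24 possible orderings of agents
Step 3: In 18 orderings, agent 0 gets item 1
Step 4: Probability = 18/24 = 3/4

3/4


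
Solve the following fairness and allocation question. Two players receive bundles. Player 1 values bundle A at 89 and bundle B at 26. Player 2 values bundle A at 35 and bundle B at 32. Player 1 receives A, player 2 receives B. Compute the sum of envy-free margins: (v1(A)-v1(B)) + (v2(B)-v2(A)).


Step 1: Player 1's margin = v1(A) - v1(B) = 89 - 26 = 63
Step 2: Player 2's margin = v2(B) - v2(A) = 32 - 35 = -3
Step 3: Total margin = 63 + -3 = 60

60


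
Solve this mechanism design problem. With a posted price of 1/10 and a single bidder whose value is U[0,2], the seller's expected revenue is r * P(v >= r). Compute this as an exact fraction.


Step 1: Posted price r = 1/10, value support [0,2]
Step 2: P(v >= r) = (2 - 1/10)/2 = 19/20
Step 3: Expected revenue = r * P(v >= r) = 1/10 * 19/20
Step 4: Revenue = 19/200

19/200


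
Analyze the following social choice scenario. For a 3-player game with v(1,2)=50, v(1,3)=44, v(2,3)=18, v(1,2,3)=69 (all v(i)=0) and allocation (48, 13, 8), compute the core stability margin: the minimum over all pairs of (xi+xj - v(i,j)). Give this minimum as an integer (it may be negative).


Step 1: Slack for coalition (1,2): x1+x2 - v12 = 61 - 50 = 11
Step 2: Slack for coalition (1,3): x1+x3 - v13 = 56 - 44 = 12
Step 3: Slack for coalition (2,3): x2+x3 - v23 = 21 - 18 = 3
Step 4: Minimum slack = min(11, 12, 3) = 3, attained by (2,3); no pair can gain by deviating, so the allocation is in the core

3


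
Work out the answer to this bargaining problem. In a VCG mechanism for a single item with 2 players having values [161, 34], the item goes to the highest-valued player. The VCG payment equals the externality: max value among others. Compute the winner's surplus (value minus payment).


Step 1: The winner is the agent with the highest value: agent 0 with value 161
Step 2: Values of other agents: [34]
Step 3: VCG payment = max of others' values = 34
Step 4: Surplus = 161 - 34 = 127

127


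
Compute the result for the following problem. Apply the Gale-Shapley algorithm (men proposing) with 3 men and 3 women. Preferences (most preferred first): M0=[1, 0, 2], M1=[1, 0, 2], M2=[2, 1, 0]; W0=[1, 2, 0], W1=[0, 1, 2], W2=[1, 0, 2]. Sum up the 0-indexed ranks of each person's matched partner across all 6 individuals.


Step 1: Run Gale-Shapley (men propose, women hold best offer):
  M0 proposes to W1; she accepts
  M1 proposes to W1; rejected
  M1 proposes to W0; she accepts
  M2 proposes to W2; she accepts
Step 2: Final matching: W0-M1, W1-M0, W2-M2
Step 3: 0-indexed ranks (man's rank of his match, then woman's): 1 + 0 + 0 + 0 + 0 + 2
Step 4: Total rank sum = 3

3


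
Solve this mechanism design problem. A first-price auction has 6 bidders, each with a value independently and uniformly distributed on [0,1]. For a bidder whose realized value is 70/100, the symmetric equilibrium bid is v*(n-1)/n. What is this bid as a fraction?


Step 1: The symmetric BNE bidding function is b(v) = v * (n-1) / n
Step 2: Substitute v = 7/10 and n = 6
Step 3: b = 7/10 * 5/6
Step 4: b = 7/12

7/12


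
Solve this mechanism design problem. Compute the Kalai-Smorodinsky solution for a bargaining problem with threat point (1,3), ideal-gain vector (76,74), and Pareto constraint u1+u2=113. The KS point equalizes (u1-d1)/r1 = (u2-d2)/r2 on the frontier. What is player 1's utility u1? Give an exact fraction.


Step 1: At the KS point, (u1-d1)/r1 = (u2-d2)/r2 = t and u1+u2 = 113
Step 2: u1 = d1 + r1*t and u2 = d2 + r2*t, so (d1 + r1*t) + (d2 + r2*t) = 113
Step 3: t = (113 - 1 - 3)/(76 + 74) = 109/150
Step 4: u1 = d1 + r1*t = 1 + 76 * 109/150 = 4217/75
Step 5: (Check: u2 = d2 + r2*t = 4258/75; u1+u2 = 4217/75 + 4258/75 = 113, on the frontier.)

4217/75


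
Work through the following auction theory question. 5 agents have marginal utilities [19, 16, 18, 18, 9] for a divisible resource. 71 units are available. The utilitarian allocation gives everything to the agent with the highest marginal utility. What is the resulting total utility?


Step 1: The marginal utilities are [19, 16, 18, 18, 9]
Step 2: The highest marginal utility is 19
Step 3: All 71 units go to that agent
Step 4: Total utility = 19 * 71 = 1349

1349


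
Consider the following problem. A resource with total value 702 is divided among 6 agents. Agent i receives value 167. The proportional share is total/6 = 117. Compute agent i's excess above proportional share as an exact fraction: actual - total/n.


Step 1: Proportional share = 702/6 = 117
Step 2: Agent's actual allocation = 167
Step 3: Excess = 167 - 117 = 50

50


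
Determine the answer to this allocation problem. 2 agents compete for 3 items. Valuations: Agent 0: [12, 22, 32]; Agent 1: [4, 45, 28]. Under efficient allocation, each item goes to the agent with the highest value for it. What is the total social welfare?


Step 1: For each item, find the maximum value among all agents.
Step 2: Item 0 -> Agent 0 (value 12)
Step 3: Item 1 -> Agent 1 (value 45)
Step 4: Item 2 -> Agent 0 (value 32)
Step 5: Total welfare = 12 + 45 + 32 = 89

89


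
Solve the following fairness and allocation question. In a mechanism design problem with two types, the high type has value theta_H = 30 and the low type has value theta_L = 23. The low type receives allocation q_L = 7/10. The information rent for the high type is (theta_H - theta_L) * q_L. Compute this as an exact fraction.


Step 1: theta_H - theta_L = 30 - 23 = 7
Step 2: Information rent = (theta_H - theta_L) * q_L
Step 3: = 7 * 7/10
Step 4: = 49/10

49/10


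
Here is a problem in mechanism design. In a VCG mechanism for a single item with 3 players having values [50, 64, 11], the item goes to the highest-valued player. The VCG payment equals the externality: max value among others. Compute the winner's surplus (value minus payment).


Step 1: The winner is the agent with the highest value: agent 1 with value 64
Step 2: Values of other agents: [50, 11]
Step 3: VCG payment = max of others' values = 50
Step 4: Surplus = 64 - 50 = 14

14


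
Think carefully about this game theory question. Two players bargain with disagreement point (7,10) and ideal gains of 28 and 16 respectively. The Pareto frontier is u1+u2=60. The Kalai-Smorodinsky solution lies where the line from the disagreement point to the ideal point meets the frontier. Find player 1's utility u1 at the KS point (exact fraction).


Step 1: At the KS point, (u1-d1)/r1 = (u2-d2)/r2 = t and u1+u2 = 60
Step 2: u1 = d1 + r1*t and u2 = d2 + r2*t, so (d1 + r1*t) + (d2 + r2*t) = 60
Step 3: t = (60 - 7 - 10)/(28 + 16) = 43/44
Step 4: u1 = d1 + r1*t = 7 + 28 * 43/44 = 378/11
Step 5: (Check: u2 = d2 + r2*t = 282/11; u1+u2 = 378/11 + 282/11 = 60, on the frontier.)

378/11


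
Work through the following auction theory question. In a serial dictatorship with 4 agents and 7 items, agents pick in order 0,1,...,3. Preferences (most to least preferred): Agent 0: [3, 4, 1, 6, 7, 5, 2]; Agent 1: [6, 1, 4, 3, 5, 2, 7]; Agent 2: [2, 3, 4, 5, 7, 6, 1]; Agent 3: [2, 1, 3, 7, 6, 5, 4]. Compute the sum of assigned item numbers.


Step 1: Agent 0 picks item 3
Step 2: Agent 1 picks item 6
Step 3: Agent 2 picks item 2
Step 4: Agent 3 picks item 1
Step 5: Sum = 3 + 6 + 2 + 1 = 12

12


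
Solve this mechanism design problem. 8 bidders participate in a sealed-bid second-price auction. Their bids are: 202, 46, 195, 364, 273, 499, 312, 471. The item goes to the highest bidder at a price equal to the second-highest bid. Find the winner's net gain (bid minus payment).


Step 1: Sort bids in descending order: 499, 471, 364, 312, 273, 202, 195, 46
Step 2: The winning bid is the highest: 499
Step 3: The payment equals the second-highest bid: 471
Step 4: Surplus = winner's bid - payment = 499 - 471 = 28

28


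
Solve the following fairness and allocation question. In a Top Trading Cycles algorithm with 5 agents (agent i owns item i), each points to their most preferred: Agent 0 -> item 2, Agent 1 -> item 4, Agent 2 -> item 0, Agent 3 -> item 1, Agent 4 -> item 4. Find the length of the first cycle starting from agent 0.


Step 1: Trace the pointer graph from agent 0: 0 -> 2 -> 0
Step 2: A cycle is detected when we revisit agent 0
Step 3: The cycle is: 0 -> 2 -> 0
Step 4: Cycle length = 2

2


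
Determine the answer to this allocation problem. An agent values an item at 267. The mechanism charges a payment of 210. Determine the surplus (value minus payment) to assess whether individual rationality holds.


Step 1: Surplus = value - payment = 267 - 210 = 57
Step 2: IR is satisfied (surplus >= 0)

57


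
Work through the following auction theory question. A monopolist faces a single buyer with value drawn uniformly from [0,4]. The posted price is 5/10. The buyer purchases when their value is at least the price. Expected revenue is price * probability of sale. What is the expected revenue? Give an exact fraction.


Step 1: Posted price r = 1/2, value support [0,4]
Step 2: P(v >= r) = (4 - 1/2)/4 = 7/8
Step 3: Expected revenue = r * P(v >= r) = 1/2 * 7/8
Step 4: Revenue = 7/16

7/16


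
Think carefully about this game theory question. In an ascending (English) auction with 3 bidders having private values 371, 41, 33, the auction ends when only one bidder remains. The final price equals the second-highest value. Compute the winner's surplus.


Step 1: Identify the highest value: 371
Step 2: Identify the second-highest value: 41
Step 3: The final price = second-highest value = 41
Step 4: Surplus = 371 - 41 = 330

330


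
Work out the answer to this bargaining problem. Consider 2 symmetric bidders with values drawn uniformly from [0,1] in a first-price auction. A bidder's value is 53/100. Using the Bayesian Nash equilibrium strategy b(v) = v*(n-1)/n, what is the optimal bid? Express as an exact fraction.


Step 1: The symmetric BNE bidding function is b(v) = v * (n-1) / n
Step 2: Substitute v = 53/100 and n = 2
Step 3: b = 53/100 * 1/2
Step 4: b = 53/200

53/200


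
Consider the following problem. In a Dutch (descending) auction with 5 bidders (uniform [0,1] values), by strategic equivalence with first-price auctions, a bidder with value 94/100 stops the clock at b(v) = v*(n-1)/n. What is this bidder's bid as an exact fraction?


Step 1: Dutch auctions are strategically equivalent to first-price auctions
Step 2: The equilibrium bid is b(v) = v*(n-1)/n
Step 3: b = 47/50 * 4/5
Step 4: b = 94/125

94/125


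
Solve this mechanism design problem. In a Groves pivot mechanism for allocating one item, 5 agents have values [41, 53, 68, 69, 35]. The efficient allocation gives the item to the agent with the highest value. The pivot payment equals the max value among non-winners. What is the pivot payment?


Step 1: The efficient winner is agent 3 with value 69
Step 2: Other agents' values: [41, 53, 68, 35]
Step 3: Pivot payment = max(others) = 68
Step 4: The winner pays 68

68


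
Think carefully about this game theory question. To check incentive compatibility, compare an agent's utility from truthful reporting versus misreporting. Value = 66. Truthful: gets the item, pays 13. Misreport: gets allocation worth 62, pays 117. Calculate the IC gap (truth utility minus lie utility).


Step 1: U(truth) = value - payment = 66 - 13 = 53
Step 2: U(lie) = allocation - payment = 62 - 117 = -55
Step 3: IC gap = 53 - (-55) = 108

108


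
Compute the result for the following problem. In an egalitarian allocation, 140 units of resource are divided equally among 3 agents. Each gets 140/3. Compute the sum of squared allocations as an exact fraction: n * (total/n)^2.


Step 1: Each agent's share = 140/3
Step 2: Square of each share = (140/3)^2 = 19600/9
Step 3: Sum of squares = 3 * 19600/9 = 19600/3

19600/3


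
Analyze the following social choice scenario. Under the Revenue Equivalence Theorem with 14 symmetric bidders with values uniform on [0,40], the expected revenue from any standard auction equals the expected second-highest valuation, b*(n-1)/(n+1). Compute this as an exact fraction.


Step 1: By Revenue Equivalence, expected revenue = b*(n-1)/(n+1)
Step 2: Substituting n = 14, b = 40
Step 3: Revenue = 40*(14-1)/(14+1) = 40*13/15
Step 4: Revenue = 520/15 = 104/3

104/3


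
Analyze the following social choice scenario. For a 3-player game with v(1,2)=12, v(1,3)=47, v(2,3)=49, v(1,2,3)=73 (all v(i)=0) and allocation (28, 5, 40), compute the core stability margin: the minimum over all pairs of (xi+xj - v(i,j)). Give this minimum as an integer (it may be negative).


Step 1: Slack for coalition (1,2): x1+x2 - v12 = 33 - 12 = 21
Step 2: Slack for coalition (1,3): x1+x3 - v13 = 68 - 47 = 21
Step 3: Slack for coalition (2,3): x2+x3 - v23 = 45 - 49 = -4
Step 4: Minimum slack = min(21, 21, -4) = -4, attained by (2,3); coalition (2,3) can block (slack < 0), so the allocation is not in the core

-4


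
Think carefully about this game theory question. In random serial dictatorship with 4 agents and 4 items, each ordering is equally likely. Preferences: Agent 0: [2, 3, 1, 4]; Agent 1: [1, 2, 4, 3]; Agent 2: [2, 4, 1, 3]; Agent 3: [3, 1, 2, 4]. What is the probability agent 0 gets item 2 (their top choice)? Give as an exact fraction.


Step 1: Agent 0 wants item 2
Step 2: There are 24 possible orderings of agents
Step 3: In 12 orderings, agent 0 gets item 2
Step 4: Probability = 12/24 = 1/2

1/2


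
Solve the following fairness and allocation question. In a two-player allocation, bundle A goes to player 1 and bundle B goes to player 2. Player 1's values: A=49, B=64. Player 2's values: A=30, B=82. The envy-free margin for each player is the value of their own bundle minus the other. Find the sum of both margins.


Step 1: Player 1's margin = v1(A) - v1(B) = 49 - 64 = -15
Step 2: Player 2's margin = v2(B) - v2(A) = 82 - 30 = 52
Step 3: Total margin = -15 + 52 = 37

37


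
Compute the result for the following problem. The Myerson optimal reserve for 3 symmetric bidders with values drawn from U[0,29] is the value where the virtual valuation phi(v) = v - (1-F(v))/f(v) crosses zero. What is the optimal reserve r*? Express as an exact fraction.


Step 1: For U[0,29], F(v) = v/29 and f(v) = 1/29
Step 2: phi(v) = v - (1 - v/29)/(1/29) = v - (29 - v) = 2v - 29
Step 3: Set phi(r*) = 0: 2r* - 29 = 0
Step 4: r* = 29/2 (the number of bidders n = 3 does not enter)

29/2


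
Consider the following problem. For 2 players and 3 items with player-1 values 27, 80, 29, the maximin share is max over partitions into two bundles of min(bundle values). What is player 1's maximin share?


Step 1: Item values = 27, 80, 29
Step 2: Enumerate all 2-bundle partitions and take the smaller bundle:
  Partition 1: {27} vs {80,29} -> bundles 27, 109; min = 27
  Partition 2: {80} vs {27,29} -> bundles 80, 56; min = 56
  Partition 3: {29} vs {27,80} -> bundles 29, 107; min = 29
Step 3: MMS = max(27, 56, 29) = 56

56


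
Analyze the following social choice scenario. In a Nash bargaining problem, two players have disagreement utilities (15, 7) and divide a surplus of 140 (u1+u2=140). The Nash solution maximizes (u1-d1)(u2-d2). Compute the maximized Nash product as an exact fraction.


Step 1: The Nash solution splits surplus symmetrically above the disagreement point
Step 2: u1 = (total + d1 - d2)/2 = (140 + 15 - 7)/2 = 74
Step 3: u2 = (total - d1 + d2)/2 = (140 - 15 + 7)/2 = 66
Step 4: Nash product = (74 - 15) * (66 - 7)
Step 5: = 59 * 59 = 3481

3481


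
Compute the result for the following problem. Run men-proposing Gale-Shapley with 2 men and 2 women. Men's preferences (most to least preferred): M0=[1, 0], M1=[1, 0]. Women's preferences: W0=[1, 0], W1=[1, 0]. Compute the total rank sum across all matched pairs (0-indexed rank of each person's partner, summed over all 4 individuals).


Step 1: Run Gale-Shapley (men propose, women hold best offer):
  M0 proposes to W1; she accepts
  M1 proposes to W1; she switches from M0
  M0 proposes to W0; she accepts
Step 2: Final matching: W0-M0, W1-M1
Step 3: 0-indexed ranks (man's rank of his match, then woman's): 1 + 1 + 0 + 0
Step 4: Total rank sum = 2

2


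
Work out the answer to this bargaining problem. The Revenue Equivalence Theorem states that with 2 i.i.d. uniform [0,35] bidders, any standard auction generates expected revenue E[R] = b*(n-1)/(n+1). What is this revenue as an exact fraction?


Step 1: By Revenue Equivalence, expected revenue = b*(n-1)/(n+1)
Step 2: Substituting n = 2, b = 35
Step 3: Revenue = 35*(2-1)/(2+1) = 35*1/3
Step 4: Revenue = 35/3

35/3


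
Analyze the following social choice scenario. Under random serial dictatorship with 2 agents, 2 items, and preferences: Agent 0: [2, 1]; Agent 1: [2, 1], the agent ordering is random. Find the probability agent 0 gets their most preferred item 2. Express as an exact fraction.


Step 1: Agent 0 wants item 2
Step 2: There are 2 possible orderings of agents
Step 3: In 1 orderings, agent 0 gets item 2
Step 4: Probability = 1/2

1/2


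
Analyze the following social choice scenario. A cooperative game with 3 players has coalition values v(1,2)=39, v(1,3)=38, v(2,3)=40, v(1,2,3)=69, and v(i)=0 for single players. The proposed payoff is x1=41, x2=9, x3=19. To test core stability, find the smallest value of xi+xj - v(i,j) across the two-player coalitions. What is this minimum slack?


Step 1: Slack for coalition (1,2): x1+x2 - v12 = 50 - 39 = 11
Step 2: Slack for coalition (1,3): x1+x3 - v13 = 60 - 38 = 22
Step 3: Slack for coalition (2,3): x2+x3 - v23 = 28 - 40 = -12
Step 4: Minimum slack = min(11, 22, -12) = -12, attained by (2,3); coalition (2,3) can block (slack < 0), so the allocation is not in the core

-12


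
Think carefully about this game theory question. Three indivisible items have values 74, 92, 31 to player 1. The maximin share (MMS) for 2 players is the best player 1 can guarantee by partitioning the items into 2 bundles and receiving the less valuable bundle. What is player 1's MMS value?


Step 1: Item values = 74, 92, 31
Step 2: Enumerate all 2-bundle partitions and take the smaller bundle:
  Partition 1: {74} vs {92,31} -> bundles 74, 123; min = 74
  Partition 2: {92} vs {74,31} -> bundles 92, 105; min = 92
  Partition 3: {31} vs {74,92} -> bundles 31, 166; min = 31
Step 3: MMS = max(74, 92, 31) = 92

92


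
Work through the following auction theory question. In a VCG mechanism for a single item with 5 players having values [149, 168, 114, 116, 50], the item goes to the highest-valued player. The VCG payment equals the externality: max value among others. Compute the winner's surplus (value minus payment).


Step 1: The winner is the agent with the highest value: agent 1 with value 168
Step 2: Values of other agents: [149, 114, 116, 50]
Step 3: VCG payment = max of others' values = 149
Step 4: Surplus = 168 - 149 = 19

19


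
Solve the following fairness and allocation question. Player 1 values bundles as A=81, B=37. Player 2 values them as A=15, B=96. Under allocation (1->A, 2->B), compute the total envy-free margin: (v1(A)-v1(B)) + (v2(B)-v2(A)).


Step 1: Player 1's margin = v1(A) - v1(B) = 81 - 37 = 44
Step 2: Player 2's margin = v2(B) - v2(A) = 96 - 15 = 81
Step 3: Total margin = 44 + 81 = 125

125


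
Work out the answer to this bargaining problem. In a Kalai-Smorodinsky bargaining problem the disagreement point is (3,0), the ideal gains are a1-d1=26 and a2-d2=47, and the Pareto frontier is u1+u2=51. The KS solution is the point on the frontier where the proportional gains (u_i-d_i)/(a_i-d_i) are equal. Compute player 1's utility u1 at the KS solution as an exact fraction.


Step 1: At the KS point, (u1-d1)/r1 = (u2-d2)/r2 = t and u1+u2 = 51
Step 2: u1 = d1 + r1*t and u2 = d2 + r2*t, so (d1 + r1*t) + (d2 + r2*t) = 51
Step 3: t = (51 - 3 - 0)/(26 + 47) = 48/73
Step 4: u1 = d1 + r1*t = 3 + 26 * 48/73 = 1467/73
Step 5: (Check: u2 = d2 + r2*t = 2256/73; u1+u2 = 1467/73 + 2256/73 = 51, on the frontier.)

1467/73


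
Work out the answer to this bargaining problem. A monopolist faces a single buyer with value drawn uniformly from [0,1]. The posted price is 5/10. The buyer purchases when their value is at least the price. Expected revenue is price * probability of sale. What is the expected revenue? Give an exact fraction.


Step 1: Posted price r = 1/2, value support [0,1]
Step 2: P(v >= r) = (1 - 1/2)/1 = 1/2
Step 3: Expected revenue = r * P(v >= r) = 1/2 * 1/2
Step 4: Revenue = 1/4

1/4


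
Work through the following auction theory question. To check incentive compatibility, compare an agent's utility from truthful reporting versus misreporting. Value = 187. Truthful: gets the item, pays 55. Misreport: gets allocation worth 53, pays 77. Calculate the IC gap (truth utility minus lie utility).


Step 1: U(truth) = value - payment = 187 - 55 = 132
Step 2: U(lie) = allocation - payment = 53 - 77 = -24
Step 3: IC gap = 132 - (-24) = 156

156


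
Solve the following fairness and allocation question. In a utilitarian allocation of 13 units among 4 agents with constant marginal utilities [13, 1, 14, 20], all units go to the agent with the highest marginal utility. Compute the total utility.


Step 1: The marginal utilities are [13, 1, 14, 20]
Step 2: The highest marginal utility is 20
Step 3: All 13 units go to that agent
Step 4: Total utility = 20 * 13 = 260

260


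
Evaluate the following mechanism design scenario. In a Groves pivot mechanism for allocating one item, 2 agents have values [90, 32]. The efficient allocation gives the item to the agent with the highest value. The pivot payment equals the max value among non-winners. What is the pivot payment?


Step 1: The efficient winner is agent 0 with value 90
Step 2: Other agents' values: [32]
Step 3: Pivot payment = max(others) = 32
Step 4: The winner pays 32

32


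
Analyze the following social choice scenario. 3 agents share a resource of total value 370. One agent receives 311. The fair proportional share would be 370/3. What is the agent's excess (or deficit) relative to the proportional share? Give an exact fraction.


Step 1: Proportional share = 370/3
Step 2: Agent's actual allocation = 311
Step 3: Excess = 311 - 370/3 = 563/3

563/3


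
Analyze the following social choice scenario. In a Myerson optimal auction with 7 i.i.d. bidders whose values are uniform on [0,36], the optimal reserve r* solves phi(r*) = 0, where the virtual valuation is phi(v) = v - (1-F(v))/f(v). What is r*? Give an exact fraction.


Step 1: For U[0,36], F(v) = v/36 and f(v) = 1/36
Step 2: phi(v) = v - (1 - v/36)/(1/36) = v - (36 - v) = 2v - 36
Step 3: Set phi(r*) = 0: 2r* - 36 = 0
Step 4: r* = 36/2 = 18 (the number of bidders n = 7 does not enter)

18


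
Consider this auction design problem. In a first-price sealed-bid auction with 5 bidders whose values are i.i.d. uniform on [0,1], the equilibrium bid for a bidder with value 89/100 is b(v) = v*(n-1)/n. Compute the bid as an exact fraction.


Step 1: The symmetric BNE bidding function is b(v) = v * (n-1) / n
Step 2: Substitute v = 89/100 and n = 5
Step 3: b = 89/100 * 4/5
Step 4: b = 89/125

89/125


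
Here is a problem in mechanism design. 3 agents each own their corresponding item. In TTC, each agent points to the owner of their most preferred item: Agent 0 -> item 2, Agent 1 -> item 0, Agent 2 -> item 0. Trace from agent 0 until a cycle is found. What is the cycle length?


Step 1: Trace the pointer graph from agent 0: 0 -> 2 -> 0
Step 2: A cycle is detected when we revisit agent 0
Step 3: The cycle is: 0 -> 2 -> 0
Step 4: Cycle length = 2

2


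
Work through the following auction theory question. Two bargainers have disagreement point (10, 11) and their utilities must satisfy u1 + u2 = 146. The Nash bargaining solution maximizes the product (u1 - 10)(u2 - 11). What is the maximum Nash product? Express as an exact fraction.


Step 1: The Nash solution splits surplus symmetrically above the disagreement point
Step 2: u1 = (total + d1 - d2)/2 = (146 + 10 - 11)/2 = 145/2
Step 3: u2 = (total - d1 + d2)/2 = (146 - 10 + 11)/2 = 147/2
Step 4: Nash product = (145/2 - 10) * (147/2 - 11)
Step 5: = 125/2 * 125/2 = 15625/4

15625/4


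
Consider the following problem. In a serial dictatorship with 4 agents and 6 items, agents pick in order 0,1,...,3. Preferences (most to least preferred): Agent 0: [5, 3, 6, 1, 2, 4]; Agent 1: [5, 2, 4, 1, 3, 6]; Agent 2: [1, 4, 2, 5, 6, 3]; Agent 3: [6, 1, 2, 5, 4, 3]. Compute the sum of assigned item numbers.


Step 1: Agent 0 picks item 5
Step 2: Agent 1 picks item 2
Step 3: Agent 2 picks item 1
Step 4: Agent 3 picks item 6
Step 5: Sum = 5 + 2 + 1 + 6 = 14

14


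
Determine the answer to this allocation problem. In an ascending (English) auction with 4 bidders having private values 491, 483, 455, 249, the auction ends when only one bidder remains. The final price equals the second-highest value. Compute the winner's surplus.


Step 1: Identify the highest value: 491
Step 2: Identify the second-highest value: 483
Step 3: The final price = second-highest value = 483
Step 4: Surplus = 491 - 483 = 8

8


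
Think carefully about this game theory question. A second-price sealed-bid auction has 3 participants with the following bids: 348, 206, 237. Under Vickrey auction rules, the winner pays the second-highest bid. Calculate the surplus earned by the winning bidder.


Step 1: Sort bids in descending order: 348, 237, 206
Step 2: The winning bid is the highest: 348
Step 3: The payment equals the second-highest bid: 237
Step 4: Surplus = winner's bid - payment = 348 - 237 = 111

111
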